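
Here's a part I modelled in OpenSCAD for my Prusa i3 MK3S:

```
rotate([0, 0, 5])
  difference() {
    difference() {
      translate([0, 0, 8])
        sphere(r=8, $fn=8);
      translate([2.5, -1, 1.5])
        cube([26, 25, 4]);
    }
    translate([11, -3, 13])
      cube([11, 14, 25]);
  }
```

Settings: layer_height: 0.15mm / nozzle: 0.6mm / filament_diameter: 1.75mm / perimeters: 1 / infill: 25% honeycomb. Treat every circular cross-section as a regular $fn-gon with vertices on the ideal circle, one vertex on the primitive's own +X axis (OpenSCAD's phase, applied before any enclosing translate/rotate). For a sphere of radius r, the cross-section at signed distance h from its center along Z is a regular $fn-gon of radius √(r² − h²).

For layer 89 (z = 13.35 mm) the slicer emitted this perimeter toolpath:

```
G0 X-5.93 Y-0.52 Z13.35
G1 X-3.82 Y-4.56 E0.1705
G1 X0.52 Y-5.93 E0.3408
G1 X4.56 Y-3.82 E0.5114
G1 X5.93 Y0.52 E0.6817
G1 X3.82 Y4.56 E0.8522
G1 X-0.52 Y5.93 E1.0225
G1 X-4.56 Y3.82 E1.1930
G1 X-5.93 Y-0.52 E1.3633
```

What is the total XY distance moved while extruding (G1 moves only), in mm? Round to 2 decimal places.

Sum the Euclidean lengths of each G1 segment: total = 36.44 mm.

36.44 mm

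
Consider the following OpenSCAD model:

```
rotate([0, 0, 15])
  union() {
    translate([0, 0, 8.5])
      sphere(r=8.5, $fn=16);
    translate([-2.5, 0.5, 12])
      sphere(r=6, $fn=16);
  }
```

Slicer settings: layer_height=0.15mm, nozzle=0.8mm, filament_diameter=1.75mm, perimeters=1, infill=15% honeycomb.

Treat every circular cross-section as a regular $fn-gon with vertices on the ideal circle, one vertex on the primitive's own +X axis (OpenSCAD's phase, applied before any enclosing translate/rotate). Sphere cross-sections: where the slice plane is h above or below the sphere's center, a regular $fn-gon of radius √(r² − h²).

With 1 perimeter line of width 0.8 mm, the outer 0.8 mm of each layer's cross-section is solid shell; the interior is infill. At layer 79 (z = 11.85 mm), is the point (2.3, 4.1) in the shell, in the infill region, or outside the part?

infill

At z = 11.85 mm: the r=8.5 sphere contributes a regular 16-gon of circumradius √(8.5²−3.35²) = 7.812; the sphere at (-2.5, 0.5): section is a regular 16-gon, circumradius = √(r²−h²) = √(6²−0.15²) = 5.998; Taking the union: the regions partially overlap (shared area 104.88 mm²), so overlapping operands fuse into one piece — 1 connected region; (whole slice rotated 15° about Z — lengths, areas and connectivity unchanged). Overall, the cross-section is a single solid region. Undo the 15° rotation: the query point maps to (3.283, 3.365) in the un-rotated model frame. The nearest boundary edge runs (2.99, 7.22)→(5.52, 5.52); distance from the point to it = 3.04 mm. The point is inside the cross-section and 3.04 mm from the nearest boundary — more than the 0.8 mm shell width (1 × 0.8), so it's in the infill interior.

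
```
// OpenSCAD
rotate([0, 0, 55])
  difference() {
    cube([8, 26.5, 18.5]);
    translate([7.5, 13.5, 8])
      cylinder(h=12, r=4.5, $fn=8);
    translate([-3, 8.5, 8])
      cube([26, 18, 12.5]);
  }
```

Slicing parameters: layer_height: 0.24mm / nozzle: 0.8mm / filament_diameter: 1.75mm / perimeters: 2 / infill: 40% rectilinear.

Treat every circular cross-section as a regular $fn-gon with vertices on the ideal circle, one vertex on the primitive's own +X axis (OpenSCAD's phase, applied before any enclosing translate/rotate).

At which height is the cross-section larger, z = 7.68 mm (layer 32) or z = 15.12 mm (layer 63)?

layer 32 (z = 7.68 mm)

Layer 32 (z = 7.68): the 8×26.5 cube contributes its full rectangle (area 212.00 mm²); the cylinder at (7.5, 13.5) is absent (z outside [8, 20]); the cube at (-3, 8.5) does not reach this height (z outside [8, 20.5]); Subtracting the remaining from the first: none of the subtracted shapes is present at this height, so the 8×26.5 cube is unchanged — area = 212.00 mm²; (whole slice rotated 55° about Z — lengths, areas and connectivity unchanged). So its area = 212.00 mm². Layer 63 (z = 15.12): the cube (footprint 8×26.5) is included at this height (area 212.00 mm²); the r=4.5 cylinder at (7.5, 13.5) contributes a regular 8-gon of circumradius 4.5 (area = (8/2)·4.500²·sin(360°/8) = 57.28 mm²); the cube at (-3, 8.5) (footprint 26×18) is included at this height (area 468.00 mm²); Taking the first minus the rest: starting from the 8×26.5 cube (212.00 mm²), the r=4.5 cylinder at (7.5, 13.5) partially overlaps it — only the 33.03 mm² overlap (of its 57.28 mm²) is removed, clipping the outline; the 26×18 cube at (-3, 8.5) partially overlaps it — only the 110.97 mm² overlap (of its 468.00 mm²) is removed, clipping the outline — area = 68.00 mm²; (whole slice rotated 55° about Z — lengths, areas and connectivity unchanged). So its area = 68.00 mm². Layer 32 is larger (212.00 vs 68.00 mm²).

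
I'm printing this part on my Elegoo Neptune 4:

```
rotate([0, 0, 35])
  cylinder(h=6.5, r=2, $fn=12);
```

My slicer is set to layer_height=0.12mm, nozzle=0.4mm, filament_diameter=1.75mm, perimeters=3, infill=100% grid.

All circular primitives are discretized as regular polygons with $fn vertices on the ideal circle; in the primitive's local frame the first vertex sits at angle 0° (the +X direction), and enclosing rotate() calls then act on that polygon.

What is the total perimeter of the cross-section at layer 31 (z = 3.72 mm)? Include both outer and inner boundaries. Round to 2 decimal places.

At z = 3.72 mm: the r=2 cylinder contributes a regular 12-gon of circumradius 2 (perimeter = 2·12·2.000·sin(180°/12) = 12.42 mm); (rotated 35° about Z; rotation is an isometry so areas/perimeters/island counts are preserved). Overall, the cross-section is a single solid region. Total boundary length (outer) = 12.42 mm.

12.42 mm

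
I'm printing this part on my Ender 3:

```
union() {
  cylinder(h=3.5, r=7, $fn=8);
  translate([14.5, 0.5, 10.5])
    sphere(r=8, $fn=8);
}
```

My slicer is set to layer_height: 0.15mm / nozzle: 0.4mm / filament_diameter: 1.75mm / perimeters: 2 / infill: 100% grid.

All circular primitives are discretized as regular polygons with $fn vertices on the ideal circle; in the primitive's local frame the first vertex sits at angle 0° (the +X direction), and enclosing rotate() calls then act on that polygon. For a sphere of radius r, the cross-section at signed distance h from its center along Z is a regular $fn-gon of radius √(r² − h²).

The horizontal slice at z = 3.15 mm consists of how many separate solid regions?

At z = 3.15 mm: the cylinder: section is a regular 8-gon, circumradius r=7; the r=8 sphere at (14.5, 0.5) slices to a regular 8-gon of circumradius 3.159 (√(r²−h²) with h=7.35 from center); Combining (union): the 2 present regions are separate (no shared area or edge), so areas and boundary lengths simply add and each stays a separate island — 2 connected regions. The result has 2 disconnected regions.

2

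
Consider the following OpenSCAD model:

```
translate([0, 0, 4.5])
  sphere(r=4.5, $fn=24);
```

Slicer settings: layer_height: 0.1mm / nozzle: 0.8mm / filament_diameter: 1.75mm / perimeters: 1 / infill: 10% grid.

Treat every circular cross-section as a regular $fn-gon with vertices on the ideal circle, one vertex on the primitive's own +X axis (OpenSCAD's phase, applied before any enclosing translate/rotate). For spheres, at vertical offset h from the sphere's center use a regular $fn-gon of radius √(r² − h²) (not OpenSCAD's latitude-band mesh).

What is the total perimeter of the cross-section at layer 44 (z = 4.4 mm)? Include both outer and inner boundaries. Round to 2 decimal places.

28.19 mm

At z = 4.4 mm: the r=4.5 sphere contributes a regular 24-gon of circumradius √(4.5²−0.1²) = 4.499 (perimeter = 2·24·4.499·sin(180°/24) = 28.19 mm). Overall, the cross-section is a single solid region. Total boundary length (outer) = 28.19 mm.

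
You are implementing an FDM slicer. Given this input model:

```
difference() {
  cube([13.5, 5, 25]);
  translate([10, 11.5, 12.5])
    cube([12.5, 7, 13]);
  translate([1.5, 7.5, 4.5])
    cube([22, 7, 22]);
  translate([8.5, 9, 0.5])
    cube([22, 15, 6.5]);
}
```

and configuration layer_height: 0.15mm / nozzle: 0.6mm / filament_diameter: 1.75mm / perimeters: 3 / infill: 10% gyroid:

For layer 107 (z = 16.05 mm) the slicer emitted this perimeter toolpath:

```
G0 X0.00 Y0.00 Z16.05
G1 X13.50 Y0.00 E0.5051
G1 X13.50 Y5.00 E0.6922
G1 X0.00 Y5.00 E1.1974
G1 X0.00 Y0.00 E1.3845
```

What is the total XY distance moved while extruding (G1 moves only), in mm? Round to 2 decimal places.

Sum the Euclidean lengths of each G1 segment: total = 37.00 mm.

37.00 mm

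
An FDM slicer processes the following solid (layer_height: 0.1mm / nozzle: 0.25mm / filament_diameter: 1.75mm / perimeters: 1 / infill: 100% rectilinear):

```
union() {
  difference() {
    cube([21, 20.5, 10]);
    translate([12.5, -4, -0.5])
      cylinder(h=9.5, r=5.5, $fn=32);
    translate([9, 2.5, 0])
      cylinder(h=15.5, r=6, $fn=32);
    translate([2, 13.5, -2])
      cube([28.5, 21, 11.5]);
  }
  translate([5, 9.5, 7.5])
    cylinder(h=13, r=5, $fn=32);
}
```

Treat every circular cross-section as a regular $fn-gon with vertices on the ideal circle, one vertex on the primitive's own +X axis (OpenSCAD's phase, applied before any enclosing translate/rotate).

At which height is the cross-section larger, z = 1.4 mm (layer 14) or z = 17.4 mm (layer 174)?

layer 14 (z = 1.4 mm)

Layer 14 (z = 1.4): the 21×20.5 cube contributes its full rectangle (area 430.50 mm²); the cylinder at (12.5, -4): section is a regular 32-gon, circumradius r=5.5 (area = (32/2)·5.500²·sin(360°/32) = 94.42 mm²); the cylinder at (9, 2.5): section is a regular 32-gon, circumradius r=6 (area = (32/2)·6.000²·sin(360°/32) = 112.37 mm²); the cube at (2, 13.5) (footprint 28.5×21) is included at this height (area 598.50 mm²); After the difference (first − rest): starting from the 21×20.5 cube (430.50 mm²), the r=5.5 cylinder at (12.5, -4) partially overlaps it — only the 7.63 mm² overlap (of its 94.42 mm²) is removed, clipping the outline; the r=6 cylinder at (9, 2.5) partially overlaps it — only the 78.52 mm² overlap (of its 112.37 mm²) is removed, clipping the outline; the 28.5×21 cube at (2, 13.5) partially overlaps it — only the 133.00 mm² overlap (of its 598.50 mm²) is removed, clipping the outline — area = 211.34 mm²; the cylinder at (5, 9.5) does not reach this height (z outside [7.5, 20.5]); Merging all regions: only the result so far is present, so the union is just that shape — area = 211.34 mm². So its area = 211.34 mm². Layer 174 (z = 17.4): the cube is absent (z outside [0, 10]); the cylinder at (12.5, -4) is absent (z outside [-0.5, 9]); the cylinder at (9, 2.5) is not intersected at this z (z outside [0, 15.5]); the cube at (2, 13.5) is not intersected at this z (z outside [-2, 9.5]); Taking the first minus the rest: the first operand is absent here, so nothing remains; the r=5 cylinder at (5, 9.5) gives a regular 32-gon of circumradius 5 (constant along its height) (area = (32/2)·5.000²·sin(360°/32) = 78.04 mm²); Combining (union): only the r=5 cylinder at (5, 9.5) is present, so the union is just that shape — area = 78.04 mm². So its area = 78.04 mm². Layer 14 is larger (211.34 vs 78.04 mm²).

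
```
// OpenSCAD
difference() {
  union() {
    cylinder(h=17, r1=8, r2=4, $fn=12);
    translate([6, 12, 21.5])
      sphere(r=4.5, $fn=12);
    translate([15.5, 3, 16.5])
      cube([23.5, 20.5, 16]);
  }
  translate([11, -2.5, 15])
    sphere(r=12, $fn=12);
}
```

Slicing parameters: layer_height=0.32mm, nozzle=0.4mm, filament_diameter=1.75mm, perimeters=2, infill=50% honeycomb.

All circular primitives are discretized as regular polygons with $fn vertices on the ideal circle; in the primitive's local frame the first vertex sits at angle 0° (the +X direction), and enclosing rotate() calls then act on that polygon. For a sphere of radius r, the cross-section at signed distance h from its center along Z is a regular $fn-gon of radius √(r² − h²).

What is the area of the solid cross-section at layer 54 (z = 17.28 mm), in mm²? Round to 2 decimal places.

471.27 mm²

At z = 17.28 mm: the cone does not reach this height (z outside [0, 17]); the r=4.5 sphere at (6, 12) contributes a regular 12-gon of circumradius √(4.5²−4.22²) = 1.563 (area = (12/2)·1.563²·sin(360°/12) = 7.32 mm²); the cube at (15.5, 3) (footprint 23.5×20.5) is included at this height (area 481.75 mm²); Combining (union): the 2 present regions are separate (no shared area or edge), so areas and boundary lengths simply add and each stays a separate island — area = 489.07 mm²; the r=12 sphere at (11, -2.5) contributes a regular 12-gon of circumradius √(12²−2.28²) = 11.781 (area = (12/2)·11.781²·sin(360°/12) = 416.40 mm²); After the difference (first − rest): starting from that combined region (489.07 mm²), the r=12 sphere at (11, -2.5) partially overlaps it — only the 17.80 mm² overlap (of its 416.40 mm²) is removed, clipping the outline — area = 471.27 mm². Overall, the cross-section has 2 separate islands. Net area = 471.27 mm².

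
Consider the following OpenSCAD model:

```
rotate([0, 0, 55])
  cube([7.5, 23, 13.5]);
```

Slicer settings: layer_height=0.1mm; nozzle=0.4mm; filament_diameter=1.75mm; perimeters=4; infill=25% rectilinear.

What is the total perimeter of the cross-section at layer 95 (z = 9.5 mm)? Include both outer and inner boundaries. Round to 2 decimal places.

61.00 mm

At z = 9.5 mm: the cube (footprint 7.5×23) is included at this height (perimeter 61.00 mm); (whole slice rotated 55° about Z — lengths, areas and connectivity unchanged). Overall, the cross-section is a single solid region. Total boundary length (outer) = 61.00 mm.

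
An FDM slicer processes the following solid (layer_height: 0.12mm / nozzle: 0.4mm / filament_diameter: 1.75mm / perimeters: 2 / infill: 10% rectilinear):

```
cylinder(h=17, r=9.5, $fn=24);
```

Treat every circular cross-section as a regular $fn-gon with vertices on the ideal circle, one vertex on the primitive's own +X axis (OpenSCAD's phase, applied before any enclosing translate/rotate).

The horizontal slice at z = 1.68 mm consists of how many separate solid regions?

At z = 1.68 mm: the cylinder: section is a regular 24-gon, circumradius r=9.5. The result has 1 disconnected region.

1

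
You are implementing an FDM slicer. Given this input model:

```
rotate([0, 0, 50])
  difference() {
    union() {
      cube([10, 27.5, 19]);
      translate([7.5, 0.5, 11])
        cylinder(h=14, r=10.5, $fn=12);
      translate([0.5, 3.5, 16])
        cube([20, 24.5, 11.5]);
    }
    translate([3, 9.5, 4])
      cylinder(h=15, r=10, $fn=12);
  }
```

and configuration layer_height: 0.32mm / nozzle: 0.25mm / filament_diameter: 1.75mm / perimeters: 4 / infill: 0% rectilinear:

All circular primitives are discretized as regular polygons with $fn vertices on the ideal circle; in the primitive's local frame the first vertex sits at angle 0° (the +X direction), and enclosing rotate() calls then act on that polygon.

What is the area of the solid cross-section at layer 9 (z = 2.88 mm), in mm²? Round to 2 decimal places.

275.00 mm²

At z = 2.88 mm: the 10×27.5 cube contributes its full rectangle (area 275.00 mm²); the cylinder at (7.5, 0.5) is not intersected at this z (z outside [11, 25]); the cube at (0.5, 3.5) is absent (z outside [16, 27.5]); Combining (union): only the 10×27.5 cube is present, so the union is just that shape — area = 275.00 mm²; the cylinder at (3, 9.5) is not intersected at this z (z outside [4, 19]); Subtracting the remaining from the first: none of the subtracted shapes is present at this height, so that combined region is unchanged — area = 275.00 mm²; (rotated 50° about Z; rotation is an isometry so areas/perimeters/island counts are preserved). Overall, the cross-section is a single solid region. Net area = 275.00 mm².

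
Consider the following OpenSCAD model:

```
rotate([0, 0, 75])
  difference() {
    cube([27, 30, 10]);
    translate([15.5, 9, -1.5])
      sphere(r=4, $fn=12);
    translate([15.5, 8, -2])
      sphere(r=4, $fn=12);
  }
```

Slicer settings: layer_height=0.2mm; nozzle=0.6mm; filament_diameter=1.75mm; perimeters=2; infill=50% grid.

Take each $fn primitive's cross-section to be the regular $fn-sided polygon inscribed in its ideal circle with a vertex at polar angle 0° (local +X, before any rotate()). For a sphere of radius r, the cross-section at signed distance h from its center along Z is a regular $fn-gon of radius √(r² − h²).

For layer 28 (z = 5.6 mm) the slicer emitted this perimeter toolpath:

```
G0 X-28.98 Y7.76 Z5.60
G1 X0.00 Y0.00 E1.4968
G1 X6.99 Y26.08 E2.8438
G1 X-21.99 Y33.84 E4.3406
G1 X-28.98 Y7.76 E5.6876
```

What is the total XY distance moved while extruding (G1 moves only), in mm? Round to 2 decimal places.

Sum the Euclidean lengths of each G1 segment: total = 114.00 mm.

114.00 mm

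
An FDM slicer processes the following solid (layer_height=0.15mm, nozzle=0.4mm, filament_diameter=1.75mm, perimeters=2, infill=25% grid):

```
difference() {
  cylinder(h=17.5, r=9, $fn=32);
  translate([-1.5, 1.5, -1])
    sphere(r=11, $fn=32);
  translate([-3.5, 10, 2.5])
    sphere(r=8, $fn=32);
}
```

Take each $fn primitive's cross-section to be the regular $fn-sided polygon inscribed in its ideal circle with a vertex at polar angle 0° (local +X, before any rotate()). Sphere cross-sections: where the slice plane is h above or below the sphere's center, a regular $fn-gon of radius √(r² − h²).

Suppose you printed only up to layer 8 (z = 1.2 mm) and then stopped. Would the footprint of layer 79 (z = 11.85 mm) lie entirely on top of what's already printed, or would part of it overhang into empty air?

part overhangs

Compare the two slices. At z = 1.2: the cylinder: section is a regular 32-gon, circumradius r=9 (area = (32/2)·9.000²·sin(360°/32) = 252.84 mm²); the r=11 sphere at (-1.5, 1.5) slices to a regular 32-gon of circumradius 10.778 (√(r²−h²) with h=2.2 from center) (area = (32/2)·10.778²·sin(360°/32) = 362.59 mm²); the r=8 sphere at (-3.5, 10) contributes a regular 32-gon of circumradius √(8²−1.3²) = 7.894 (area = (32/2)·7.894²·sin(360°/32) = 194.50 mm²); Taking the first minus the rest: starting from the r=9 cylinder (252.84 mm²), the r=11 sphere at (-1.5, 1.5) partially overlaps it — only the 250.17 mm² overlap (of its 362.59 mm²) is removed, clipping the outline; the r=8 sphere at (-3.5, 10) misses the remaining region (no effect) — area = 2.66 mm². At z = 11.85: the cylinder: section is a regular 32-gon, circumradius r=9 (area = (32/2)·9.000²·sin(360°/32) = 252.84 mm²); the sphere at (-1.5, 1.5) is absent (|z−center|=12.850 > r=11); the sphere at (-3.5, 10) is absent (|z−center|=9.350 > r=8); After the difference (first − rest): none of the subtracted shapes is present at this height, so the r=9 cylinder is unchanged — area = 252.84 mm². Checking containment: at z = 11.85 the cross-section extends beyond the z = 1.2 cross-section by about 250.17 mm².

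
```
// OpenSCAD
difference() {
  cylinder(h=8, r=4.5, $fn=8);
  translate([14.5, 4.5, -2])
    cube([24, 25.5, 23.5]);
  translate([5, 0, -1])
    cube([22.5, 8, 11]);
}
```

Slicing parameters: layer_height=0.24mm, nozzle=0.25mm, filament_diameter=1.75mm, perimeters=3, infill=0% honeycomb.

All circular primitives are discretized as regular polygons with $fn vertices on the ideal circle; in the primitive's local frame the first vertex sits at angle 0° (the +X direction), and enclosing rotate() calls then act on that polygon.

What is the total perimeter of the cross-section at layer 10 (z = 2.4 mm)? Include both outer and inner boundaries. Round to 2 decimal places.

At z = 2.4 mm: the r=4.5 cylinder contributes a regular 8-gon of circumradius 4.5 (perimeter = 2·8·4.500·sin(180°/8) = 27.55 mm); the 24×25.5 cube at (14.5, 4.5) contributes its full rectangle (perimeter 99.00 mm); the cube at (5, 0) is present — its section is the full 22.5×8 rectangle (perimeter 61.00 mm); Taking the first minus the rest: starting from the r=4.5 cylinder, the 24×25.5 cube at (14.5, 4.5) misses the remaining region (no effect); the 22.5×8 cube at (5, 0) misses the remaining region (no effect) — boundary = 27.55 mm. Overall, the cross-section is a single solid region. Total boundary length (outer) = 27.55 mm.

27.55 mm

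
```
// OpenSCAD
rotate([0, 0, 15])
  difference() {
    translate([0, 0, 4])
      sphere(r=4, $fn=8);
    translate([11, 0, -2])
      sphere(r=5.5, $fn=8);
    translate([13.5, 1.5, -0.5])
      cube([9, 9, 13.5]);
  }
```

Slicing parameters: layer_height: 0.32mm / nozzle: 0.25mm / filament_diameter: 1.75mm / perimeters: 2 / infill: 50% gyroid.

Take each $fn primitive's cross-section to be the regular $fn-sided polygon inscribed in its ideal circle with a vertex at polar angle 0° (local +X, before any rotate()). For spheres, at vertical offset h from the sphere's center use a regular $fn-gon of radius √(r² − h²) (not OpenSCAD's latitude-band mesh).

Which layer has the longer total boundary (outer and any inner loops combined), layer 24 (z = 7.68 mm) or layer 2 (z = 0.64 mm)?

Layer 24 (z = 7.68): the r=4 sphere contributes a regular 8-gon of circumradius √(4²−3.68²) = 1.568 (perimeter = 2·8·1.568·sin(180°/8) = 9.60 mm); the sphere at (11, 0) is not intersected at this z (|z−center|=9.680 > r=5.5); the 9×9 cube at (13.5, 1.5) contributes its full rectangle (perimeter 36.00 mm); After the difference (first − rest): starting from the r=4 sphere, the 9×9 cube at (13.5, 1.5) misses the remaining region (no effect) — boundary = 9.60 mm; (rotated 15° about Z; rotation is an isometry so areas/perimeters/island counts are preserved). So its perimeter = 9.60 mm. Layer 2 (z = 0.64): the sphere: section is a regular 8-gon, circumradius = √(r²−h²) = √(4²−3.36²) = 2.170 (perimeter = 2·8·2.170·sin(180°/8) = 13.29 mm); the r=5.5 sphere at (11, 0) slices to a regular 8-gon of circumradius 4.825 (√(r²−h²) with h=2.64 from center) (perimeter = 2·8·4.825·sin(180°/8) = 29.54 mm); the cube at (13.5, 1.5) is present — its section is the full 9×9 rectangle (perimeter 36.00 mm); After the difference (first − rest): starting from the r=4 sphere, the r=5.5 sphere at (11, 0) misses the remaining region (no effect); the 9×9 cube at (13.5, 1.5) misses the remaining region (no effect) — boundary = 13.29 mm; (rotated 15° about Z; rotation is an isometry so areas/perimeters/island counts are preserved). So its perimeter = 13.29 mm. Layer 2 is larger (13.29 vs 9.60 mm).

layer 2 (z = 0.64 mm)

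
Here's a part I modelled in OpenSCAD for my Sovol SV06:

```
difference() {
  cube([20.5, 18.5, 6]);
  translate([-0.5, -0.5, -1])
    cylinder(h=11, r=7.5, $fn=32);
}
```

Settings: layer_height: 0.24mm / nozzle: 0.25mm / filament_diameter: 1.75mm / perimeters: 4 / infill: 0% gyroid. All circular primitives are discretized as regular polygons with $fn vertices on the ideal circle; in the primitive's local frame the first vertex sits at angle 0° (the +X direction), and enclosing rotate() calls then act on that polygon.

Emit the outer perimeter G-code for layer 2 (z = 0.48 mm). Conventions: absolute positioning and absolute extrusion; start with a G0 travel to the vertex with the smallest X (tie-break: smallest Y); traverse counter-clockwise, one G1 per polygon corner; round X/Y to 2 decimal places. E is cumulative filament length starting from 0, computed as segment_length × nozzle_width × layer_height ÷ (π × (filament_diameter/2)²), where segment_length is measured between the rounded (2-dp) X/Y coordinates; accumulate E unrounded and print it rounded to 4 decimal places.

G0 X0.00 Y6.95 Z0.48
G1 X0.96 Y6.86 E0.0241
G1 X2.37 Y6.43 E0.0608
G1 X3.67 Y5.74 E0.0975
G1 X4.80 Y4.80 E0.1342
G1 X5.74 Y3.67 E0.1709
G1 X6.43 Y2.37 E0.2076
G1 X6.86 Y0.96 E0.2444
G1 X6.95 Y0.00 E0.2684
G1 X20.50 Y0.00 E0.6064
G1 X20.50 Y18.50 E1.0679
G1 X0.00 Y18.50 E1.5793
G1 X0.00 Y6.95 E1.8674

At z = 0.48 mm: the cube is present — its section is the full 20.5×18.5 rectangle; the r=7.5 cylinder at (-0.5, -0.5) contributes a regular 32-gon of circumradius 7.5; Subtracting the remaining from the first: starting from the 20.5×18.5 cube, the r=7.5 cylinder at (-0.5, -0.5) partially overlaps it — only the 36.67 mm² overlap (of its 175.58 mm²) is removed, clipping the outline — 1 connected region. The outline is a single polygon with 12 vertices. Extrusion per mm of travel: 0.25 × 0.24 / (π × 0.875²) = 0.024945. Accumulating E over each segment gives final E = 1.8674.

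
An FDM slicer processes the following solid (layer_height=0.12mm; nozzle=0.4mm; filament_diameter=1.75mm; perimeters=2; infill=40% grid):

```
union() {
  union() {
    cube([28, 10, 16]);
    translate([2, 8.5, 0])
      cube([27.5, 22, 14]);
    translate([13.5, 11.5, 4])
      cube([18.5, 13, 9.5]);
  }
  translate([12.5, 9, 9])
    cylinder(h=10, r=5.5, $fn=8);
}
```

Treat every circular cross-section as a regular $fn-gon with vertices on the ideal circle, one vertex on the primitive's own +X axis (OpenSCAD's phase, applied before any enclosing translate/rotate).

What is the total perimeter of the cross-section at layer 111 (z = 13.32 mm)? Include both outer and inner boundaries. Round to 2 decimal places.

125.00 mm

At z = 13.32 mm: the 28×10 cube contributes its full rectangle (perimeter 76.00 mm); the cube at (2, 8.5) (footprint 27.5×22) is included at this height (perimeter 99.00 mm); the cube at (13.5, 11.5) is present — its section is the full 18.5×13 rectangle (perimeter 63.00 mm); Combining (union): the regions partially overlap (shared area 247.00 mm²), so the edge portions inside another operand are dropped and the merged outline is re-measured after clipping — boundary = 125.00 mm; the r=5.5 cylinder at (12.5, 9) gives a regular 8-gon of circumradius 5.5 (constant along its height) (perimeter = 2·8·5.500·sin(180°/8) = 33.68 mm); Taking the union: the r=5.5 cylinder at (12.5, 9) lies entirely inside that combined region, so the union is just that combined region — boundary = 125.00 mm. Overall, the cross-section is a single solid region. Total boundary length (outer) = 125.00 mm.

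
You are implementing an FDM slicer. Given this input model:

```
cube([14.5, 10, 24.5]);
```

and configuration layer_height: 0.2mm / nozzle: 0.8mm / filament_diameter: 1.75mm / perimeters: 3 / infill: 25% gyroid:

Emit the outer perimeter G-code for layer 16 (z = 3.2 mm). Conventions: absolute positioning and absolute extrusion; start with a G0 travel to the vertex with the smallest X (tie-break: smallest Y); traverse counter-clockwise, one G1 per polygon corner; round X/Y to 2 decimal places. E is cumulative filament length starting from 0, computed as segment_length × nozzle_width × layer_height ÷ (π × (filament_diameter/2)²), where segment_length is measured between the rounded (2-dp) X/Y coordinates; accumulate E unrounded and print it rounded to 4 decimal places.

G0 X0.00 Y0.00 Z3.20
G1 X14.50 Y0.00 E0.9645
G1 X14.50 Y10.00 E1.6297
G1 X0.00 Y10.00 E2.5943
G1 X0.00 Y0.00 E3.2595

At z = 3.2 mm: the cube (footprint 14.5×10) is included at this height. The outline is a single polygon with 4 vertices. Extrusion per mm of travel: 0.8 × 0.2 / (π × 0.875²) = 0.066520. Accumulating E over each segment gives final E = 3.2595.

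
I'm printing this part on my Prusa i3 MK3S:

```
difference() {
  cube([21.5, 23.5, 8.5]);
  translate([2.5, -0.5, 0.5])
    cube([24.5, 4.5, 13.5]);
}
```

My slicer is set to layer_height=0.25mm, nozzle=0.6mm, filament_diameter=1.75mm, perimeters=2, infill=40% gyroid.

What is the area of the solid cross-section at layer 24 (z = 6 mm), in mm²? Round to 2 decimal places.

429.25 mm²

At z = 6 mm: the cube (footprint 21.5×23.5) is included at this height (area 505.25 mm²); the cube at (2.5, -0.5) (footprint 24.5×4.5) is included at this height (area 110.25 mm²); Taking the first minus the rest: starting from the 21.5×23.5 cube (505.25 mm²), the 24.5×4.5 cube at (2.5, -0.5) partially overlaps it — only the 76.00 mm² overlap (of its 110.25 mm²) is removed, clipping the outline — area = 429.25 mm². Overall, the cross-section is a single solid region. Net area = 429.25 mm².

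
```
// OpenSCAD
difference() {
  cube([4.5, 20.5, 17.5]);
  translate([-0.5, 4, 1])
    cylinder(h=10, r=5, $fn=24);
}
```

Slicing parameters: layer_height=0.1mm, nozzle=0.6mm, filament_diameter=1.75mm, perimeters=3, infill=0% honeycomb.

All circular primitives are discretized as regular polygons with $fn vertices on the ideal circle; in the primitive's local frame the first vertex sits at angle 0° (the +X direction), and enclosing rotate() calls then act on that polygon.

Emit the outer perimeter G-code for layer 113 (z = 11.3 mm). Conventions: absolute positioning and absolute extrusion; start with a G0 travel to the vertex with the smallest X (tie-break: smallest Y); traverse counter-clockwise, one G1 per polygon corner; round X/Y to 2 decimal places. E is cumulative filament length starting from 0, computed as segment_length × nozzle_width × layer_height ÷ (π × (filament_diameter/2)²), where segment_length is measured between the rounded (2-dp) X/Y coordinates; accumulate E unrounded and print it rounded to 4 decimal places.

At z = 11.3 mm: the cube is present — its section is the full 4.5×20.5 rectangle; the cylinder at (-0.5, 4) does not reach this height (z outside [1, 11]); After the difference (first − rest): none of the subtracted shapes is present at this height, so the 4.5×20.5 cube is unchanged — 1 connected region. The outline is a single polygon with 4 vertices. Extrusion per mm of travel: 0.6 × 0.1 / (π × 0.875²) = 0.024945. Accumulating E over each segment gives final E = 1.2473.

G0 X0.00 Y0.00 Z11.30
G1 X4.50 Y0.00 E0.1123
G1 X4.50 Y20.50 E0.6236
G1 X0.00 Y20.50 E0.7359
G1 X0.00 Y0.00 E1.2473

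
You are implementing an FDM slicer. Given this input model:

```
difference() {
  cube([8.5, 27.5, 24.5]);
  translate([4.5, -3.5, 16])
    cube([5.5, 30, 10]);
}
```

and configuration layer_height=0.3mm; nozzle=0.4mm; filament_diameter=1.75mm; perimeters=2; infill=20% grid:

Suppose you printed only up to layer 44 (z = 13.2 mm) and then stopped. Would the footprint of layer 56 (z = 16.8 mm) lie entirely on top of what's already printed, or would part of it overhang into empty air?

entirely on top

Compare the two slices. At z = 13.2: the 8.5×27.5 cube contributes its full rectangle (area 233.75 mm²); the cube at (4.5, -3.5) is not intersected at this z (z outside [16, 26]); Taking the first minus the rest: none of the subtracted shapes is present at this height, so the 8.5×27.5 cube is unchanged — area = 233.75 mm². At z = 16.8: the cube (footprint 8.5×27.5) is included at this height (area 233.75 mm²); the cube at (4.5, -3.5) (footprint 5.5×30) is included at this height (area 165.00 mm²); Subtracting the remaining from the first: starting from the 8.5×27.5 cube (233.75 mm²), the 5.5×30 cube at (4.5, -3.5) partially overlaps it — only the 106.00 mm² overlap (of its 165.00 mm²) is removed, clipping the outline — area = 127.75 mm². Checking containment: the cross-section at z = 16.8 is a subset of the cross-section at z = 13.2.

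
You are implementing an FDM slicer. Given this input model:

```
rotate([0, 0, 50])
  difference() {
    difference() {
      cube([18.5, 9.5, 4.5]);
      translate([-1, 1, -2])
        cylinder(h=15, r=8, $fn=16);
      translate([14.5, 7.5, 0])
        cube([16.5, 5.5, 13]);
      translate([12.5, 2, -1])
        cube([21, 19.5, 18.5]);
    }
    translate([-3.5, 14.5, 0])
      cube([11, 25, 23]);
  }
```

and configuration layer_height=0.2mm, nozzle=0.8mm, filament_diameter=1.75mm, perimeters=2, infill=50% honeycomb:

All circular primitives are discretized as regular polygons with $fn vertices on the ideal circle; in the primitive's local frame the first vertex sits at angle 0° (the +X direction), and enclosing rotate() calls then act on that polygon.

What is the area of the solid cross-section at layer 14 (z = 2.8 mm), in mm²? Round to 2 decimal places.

82.77 mm²

At z = 2.8 mm: the cube is present — its section is the full 18.5×9.5 rectangle (area 175.75 mm²); the cylinder at (-1, 1): section is a regular 16-gon, circumradius r=8 (area = (16/2)·8.000²·sin(360°/16) = 195.93 mm²); the cube at (14.5, 7.5) (footprint 16.5×5.5) is included at this height (area 90.75 mm²); the cube at (12.5, 2) is present — its section is the full 21×19.5 rectangle (area 409.50 mm²); Taking the first minus the rest: starting from the 18.5×9.5 cube (175.75 mm²), the r=8 cylinder at (-1, 1) partially overlaps it — only the 47.98 mm² overlap (of its 195.93 mm²) is removed, clipping the outline; the 16.5×5.5 cube at (14.5, 7.5) partially overlaps it — only the 8.00 mm² overlap (of its 90.75 mm²) is removed, clipping the outline; the 21×19.5 cube at (12.5, 2) partially overlaps it — only the 37.00 mm² overlap (of its 409.50 mm²) is removed, clipping the outline — area = 82.77 mm²; the 11×25 cube at (-3.5, 14.5) contributes its full rectangle (area 275.00 mm²); Taking the first minus the rest: starting from the result so far (82.77 mm²), the 11×25 cube at (-3.5, 14.5) misses the remaining region (no effect) — area = 82.77 mm²; (whole slice rotated 50° about Z — lengths, areas and connectivity unchanged). Overall, the cross-section is a single solid region. Net area = 82.77 mm².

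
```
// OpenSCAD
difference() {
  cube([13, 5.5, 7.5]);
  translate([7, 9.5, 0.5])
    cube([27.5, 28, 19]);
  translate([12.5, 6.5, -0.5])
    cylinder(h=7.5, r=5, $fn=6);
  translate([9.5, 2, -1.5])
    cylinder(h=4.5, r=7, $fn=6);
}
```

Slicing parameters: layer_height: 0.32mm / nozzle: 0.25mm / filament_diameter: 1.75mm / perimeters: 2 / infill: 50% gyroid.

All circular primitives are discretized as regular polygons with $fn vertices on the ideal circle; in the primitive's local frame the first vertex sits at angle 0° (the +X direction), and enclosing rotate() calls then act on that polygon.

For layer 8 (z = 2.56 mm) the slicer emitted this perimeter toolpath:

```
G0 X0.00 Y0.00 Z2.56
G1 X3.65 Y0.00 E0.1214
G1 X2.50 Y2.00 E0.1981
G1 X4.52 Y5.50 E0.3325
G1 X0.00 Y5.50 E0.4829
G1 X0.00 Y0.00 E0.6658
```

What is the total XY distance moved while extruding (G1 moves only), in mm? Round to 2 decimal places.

20.02 mm

Sum the Euclidean lengths of each G1 segment: total = 20.02 mm.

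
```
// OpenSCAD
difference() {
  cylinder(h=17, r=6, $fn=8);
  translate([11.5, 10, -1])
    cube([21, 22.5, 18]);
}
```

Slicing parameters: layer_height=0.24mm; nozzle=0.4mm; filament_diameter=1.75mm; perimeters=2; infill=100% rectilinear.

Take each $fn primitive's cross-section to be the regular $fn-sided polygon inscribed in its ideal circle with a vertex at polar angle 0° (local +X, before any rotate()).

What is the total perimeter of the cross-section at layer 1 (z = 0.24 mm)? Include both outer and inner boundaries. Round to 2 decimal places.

36.74 mm

At z = 0.24 mm: the r=6 cylinder contributes a regular 8-gon of circumradius 6 (perimeter = 2·8·6.000·sin(180°/8) = 36.74 mm); the 21×22.5 cube at (11.5, 10) contributes its full rectangle (perimeter 87.00 mm); Subtracting the remaining from the first: starting from the r=6 cylinder, the 21×22.5 cube at (11.5, 10) misses the remaining region (no effect) — boundary = 36.74 mm. Overall, the cross-section is a single solid region. Total boundary length (outer) = 36.74 mm.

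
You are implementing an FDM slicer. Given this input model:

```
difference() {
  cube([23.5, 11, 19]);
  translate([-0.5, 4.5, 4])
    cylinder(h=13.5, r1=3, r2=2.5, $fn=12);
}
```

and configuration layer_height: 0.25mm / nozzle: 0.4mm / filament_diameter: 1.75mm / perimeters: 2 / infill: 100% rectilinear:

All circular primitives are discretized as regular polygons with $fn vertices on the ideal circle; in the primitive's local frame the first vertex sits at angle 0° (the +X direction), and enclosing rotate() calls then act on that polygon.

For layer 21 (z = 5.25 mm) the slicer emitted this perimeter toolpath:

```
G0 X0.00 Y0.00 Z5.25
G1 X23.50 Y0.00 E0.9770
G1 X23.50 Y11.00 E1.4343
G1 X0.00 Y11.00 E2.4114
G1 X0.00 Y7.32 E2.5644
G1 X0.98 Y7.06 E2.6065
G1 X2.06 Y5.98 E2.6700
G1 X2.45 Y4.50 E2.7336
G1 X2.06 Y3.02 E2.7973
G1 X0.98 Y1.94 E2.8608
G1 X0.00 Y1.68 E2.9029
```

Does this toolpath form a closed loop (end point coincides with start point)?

Start point (G0): (0.00, 0.00). End point (last G1): the path does not return to the start — open.

no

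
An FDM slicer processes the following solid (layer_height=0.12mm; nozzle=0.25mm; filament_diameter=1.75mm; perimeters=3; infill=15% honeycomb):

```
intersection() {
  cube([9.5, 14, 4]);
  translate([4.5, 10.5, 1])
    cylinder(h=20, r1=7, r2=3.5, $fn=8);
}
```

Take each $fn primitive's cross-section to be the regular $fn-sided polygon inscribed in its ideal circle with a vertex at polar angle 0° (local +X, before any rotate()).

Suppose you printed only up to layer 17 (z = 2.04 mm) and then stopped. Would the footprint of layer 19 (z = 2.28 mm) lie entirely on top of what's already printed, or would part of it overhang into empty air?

entirely on top

Compare the two slices. At z = 2.04: the cube (footprint 9.5×14) is included at this height (area 133.00 mm²); the cone at (4.5, 10.5) (r1=7→r2=3.5) has section circumradius 6.818 here — a regular 8-gon (area = (8/2)·6.818²·sin(360°/8) = 131.48 mm²); Keeping only the common overlap: the cone at (4.5, 10.5) partially overlaps the 9.5×14 cube; clipping to the common part keeps 88.62 mm² — area = 88.62 mm². At z = 2.28: the cube (footprint 9.5×14) is included at this height (area 133.00 mm²); the cone at (4.5, 10.5) contributes a regular 8-gon of circumradius 6.776 (interpolated between r1=7 and r2=3.5 at t=0.064) (area = (8/2)·6.776²·sin(360°/8) = 129.86 mm²); Taking the intersection: the cone at (4.5, 10.5) partially overlaps the 9.5×14 cube; clipping to the common part keeps 88.21 mm² — area = 88.21 mm². Checking containment: the cross-section at z = 2.28 is a subset of the cross-section at z = 2.04.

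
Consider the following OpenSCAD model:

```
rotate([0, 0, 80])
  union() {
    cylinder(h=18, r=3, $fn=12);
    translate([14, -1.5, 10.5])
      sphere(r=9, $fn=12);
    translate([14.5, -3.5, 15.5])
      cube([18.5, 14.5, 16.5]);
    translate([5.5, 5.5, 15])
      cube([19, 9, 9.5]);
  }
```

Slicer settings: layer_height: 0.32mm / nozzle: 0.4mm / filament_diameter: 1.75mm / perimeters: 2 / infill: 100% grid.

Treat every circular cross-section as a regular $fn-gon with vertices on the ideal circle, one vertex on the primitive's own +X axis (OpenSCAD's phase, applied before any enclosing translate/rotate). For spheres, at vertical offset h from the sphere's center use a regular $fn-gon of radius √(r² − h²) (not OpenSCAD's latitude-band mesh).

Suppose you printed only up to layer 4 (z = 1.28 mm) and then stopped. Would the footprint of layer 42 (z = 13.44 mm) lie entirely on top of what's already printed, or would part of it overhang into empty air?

Compare the two slices. At z = 1.28: the r=3 cylinder gives a regular 12-gon of circumradius 3 (constant along its height) (area = (12/2)·3.000²·sin(360°/12) = 27.00 mm²); the sphere at (14, -1.5) is absent (|z−center|=9.220 > r=9); the cube at (14.5, -3.5) is absent (z outside [15.5, 32]); the cube at (5.5, 5.5) is absent (z outside [15, 24.5]); Combining (union): only the r=3 cylinder is present, so the union is just that shape — area = 27.00 mm²; (rotated 80° about Z; rotation is an isometry so areas/perimeters/island counts are preserved). At z = 13.44: the cylinder: section is a regular 12-gon, circumradius r=3 (area = (12/2)·3.000²·sin(360°/12) = 27.00 mm²); the r=9 sphere at (14, -1.5) contributes a regular 12-gon of circumradius √(9²−2.94²) = 8.506 (area = (12/2)·8.506²·sin(360°/12) = 217.07 mm²); the cube at (14.5, -3.5) does not reach this height (z outside [15.5, 32]); the cube at (5.5, 5.5) is not intersected at this z (z outside [15, 24.5]); Taking the union: the 2 present regions are separate (no shared area or edge), so areas and boundary lengths simply add and each stays a separate island — area = 244.07 mm²; (whole slice rotated 80° about Z — lengths, areas and connectivity unchanged). Checking containment: at z = 13.44 the cross-section extends beyond the z = 1.28 cross-section by about 217.07 mm².

part overhangs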